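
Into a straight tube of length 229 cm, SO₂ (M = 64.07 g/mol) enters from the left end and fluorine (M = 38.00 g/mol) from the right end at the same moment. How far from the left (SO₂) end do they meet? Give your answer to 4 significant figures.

The fronts meet when d_SO₂ + d_F₂ = L with d_SO₂/d_F₂ = √(M_F₂/M_SO₂) (Graham's law). Here √(M_F₂/M_SO₂) = √(38.00/64.07) = 0.7701.
With d_SO₂ + d_F₂ = 229 cm, d_F₂ = 229/(1 + 0.7701) = 129.4 cm.
d_SO₂ = 229 − 129.4 = 99.63 cm.

99.63 cm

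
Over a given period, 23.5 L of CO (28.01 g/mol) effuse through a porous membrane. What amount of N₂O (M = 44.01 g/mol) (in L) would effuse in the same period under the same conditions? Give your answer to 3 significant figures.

18.7 L

From Graham's law, rate_N₂O/rate_CO = √(M_CO/M_N₂O) = √(28.01/44.01) = √0.6364 = 0.7978.
So the volume for N₂O is 23.5 × 0.7978 = 18.7 L.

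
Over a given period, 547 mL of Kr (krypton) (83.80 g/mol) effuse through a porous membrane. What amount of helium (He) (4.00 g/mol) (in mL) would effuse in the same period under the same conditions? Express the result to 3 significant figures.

Using Graham's law: rate_He/rate_Kr = √(M_Kr/M_He) = √(83.80/4.00) = √20.95 = 4.577.
So the volume for He is 547 × 4.577 = 2500 mL.

2500 mL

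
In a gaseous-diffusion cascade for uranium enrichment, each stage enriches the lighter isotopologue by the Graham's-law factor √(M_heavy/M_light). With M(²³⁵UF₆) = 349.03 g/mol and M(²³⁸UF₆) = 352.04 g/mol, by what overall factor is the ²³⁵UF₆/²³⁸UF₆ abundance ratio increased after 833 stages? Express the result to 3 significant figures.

Each stage multiplies the ratio by α = √(352.04/349.03), so after 833 stages the overall factor is α^833 = (352.04/349.03)^(833/2).
= 1.00862^(833/2) = 35.7.

35.7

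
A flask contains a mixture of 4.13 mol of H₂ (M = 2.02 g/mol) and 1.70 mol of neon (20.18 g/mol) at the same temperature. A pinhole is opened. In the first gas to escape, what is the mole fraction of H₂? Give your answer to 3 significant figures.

0.885

Each component's effusion rate ∝ (its partial pressure)·(1/√M) ∝ n_i/√M_i.
So x_H₂ in the escaping gas = (n_H₂/√M_H₂) / Σ(n_i/√M_i)
= (4.13/√2.02) / (4.13/√2.02 + 1.70/√20.18) = 2.906/(2.906 + 0.3784) = 0.885.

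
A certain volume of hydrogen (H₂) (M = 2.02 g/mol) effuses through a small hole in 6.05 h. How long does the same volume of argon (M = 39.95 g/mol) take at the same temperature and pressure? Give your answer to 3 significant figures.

26.9 h

Graham's law gives t_Ar/t_H₂ = √(M_Ar/M_H₂) = √(39.95/2.02) = √19.78 = 4.447.
So the time for Ar is 6.05 × 4.447 = 26.9 h.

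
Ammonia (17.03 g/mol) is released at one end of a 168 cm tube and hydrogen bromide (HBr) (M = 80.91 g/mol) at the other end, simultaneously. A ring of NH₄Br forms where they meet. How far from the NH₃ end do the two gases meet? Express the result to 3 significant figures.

115 cm

Distances travelled in equal time are proportional to diffusion rates, so d_NH₃/d_HBr = √(M_HBr/M_NH₃) = √(80.91/17.03) = 2.180.
With d_NH₃ + d_HBr = 168 cm, d_HBr = 168/(1 + 2.180) = 52.84 cm.
d_NH₃ = 168 − 52.84 = 115 cm.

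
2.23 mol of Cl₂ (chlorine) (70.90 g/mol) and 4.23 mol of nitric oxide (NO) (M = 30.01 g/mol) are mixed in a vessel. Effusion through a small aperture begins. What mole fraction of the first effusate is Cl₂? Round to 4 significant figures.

Effusion rate of each component ∝ n_i/√M_i (partial pressure × 1/√M).
x_Cl₂(eff) = (n_Cl₂/√M_Cl₂) / (n_Cl₂/√M_Cl₂ + n_NO/√M_NO)
= (2.23/√70.90) / (2.23/√70.90 + 4.23/√30.01) = 0.2648/(0.2648 + 0.7722) = 0.2554.

0.2554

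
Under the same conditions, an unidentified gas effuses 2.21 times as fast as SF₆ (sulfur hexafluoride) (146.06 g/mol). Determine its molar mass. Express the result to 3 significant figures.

Graham's law gives rate_X/rate_SF₆ = √(M_SF₆/M_X).
2.21 = √(146.06/M_X)
M_X = 146.06 / 2.21² = 146.06 / 4.884 = 29.9 g/mol

29.9 g/mol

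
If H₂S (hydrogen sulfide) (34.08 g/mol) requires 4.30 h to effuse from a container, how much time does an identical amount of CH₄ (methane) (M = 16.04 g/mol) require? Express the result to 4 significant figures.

2.950 h

Using Graham's law: t_CH₄/t_H₂S = √(M_CH₄/M_H₂S) = √(16.04/34.08) = √0.4707 = 0.6860.
So the time for CH₄ is 4.30 × 0.6860 = 2.950 h.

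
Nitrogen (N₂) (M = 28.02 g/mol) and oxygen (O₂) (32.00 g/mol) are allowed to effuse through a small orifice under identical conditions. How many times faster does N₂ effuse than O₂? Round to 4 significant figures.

From Graham's law, rate_N₂/rate_O₂ = √(M_O₂/M_N₂) = √(32.00/28.02) = √1.142 = 1.069.

1.069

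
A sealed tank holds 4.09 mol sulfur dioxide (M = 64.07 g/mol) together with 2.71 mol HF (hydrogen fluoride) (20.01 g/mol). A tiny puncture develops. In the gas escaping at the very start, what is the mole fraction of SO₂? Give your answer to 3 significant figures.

0.458

Rate_i ∝ x_i/√M_i (Graham's law weighted by mole fraction), so the effusate composition follows n_i/√M_i.
So x_SO₂ in the escaping gas = (n_SO₂/√M_SO₂) / Σ(n_i/√M_i)
= (4.09/√64.07) / (4.09/√64.07 + 2.71/√20.01) = 0.5110/(0.5110 + 0.6058) = 0.458.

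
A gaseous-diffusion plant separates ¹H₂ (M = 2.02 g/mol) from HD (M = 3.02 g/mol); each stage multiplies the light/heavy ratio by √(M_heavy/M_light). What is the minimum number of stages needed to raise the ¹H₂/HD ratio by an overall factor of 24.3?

16

With α = √(3.02/2.02) per stage, ln α = ½ ln(1.49505) = 0.2011.
Need α^N ≥ 24.3 ⇒ N ≥ ln(24.3) / ln α = 3.190 / 0.2011 = 15.87.
Minimum whole number of stages: N = 16.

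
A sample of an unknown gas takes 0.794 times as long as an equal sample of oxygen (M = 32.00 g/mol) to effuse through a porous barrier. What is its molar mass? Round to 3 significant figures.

20.2 g/mol

Since effusion rate ∝ 1/√M, t_X/t_O₂ = √(M_X/M_O₂).
0.794 = √(M_X/32.00)
M_X = 32.00 × 0.794² = 32.00 × 0.6304 = 20.2 g/mol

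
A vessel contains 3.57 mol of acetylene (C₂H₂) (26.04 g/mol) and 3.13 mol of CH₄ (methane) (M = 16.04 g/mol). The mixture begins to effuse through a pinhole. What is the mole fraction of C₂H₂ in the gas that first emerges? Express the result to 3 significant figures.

The effusion rate of species i is ∝ p_i/√M_i ∝ n_i/√M_i.
So x_C₂H₂ in the escaping gas = (n_C₂H₂/√M_C₂H₂) / Σ(n_i/√M_i)
= (3.57/√26.04) / (3.57/√26.04 + 3.13/√16.04) = 0.6996/(0.6996 + 0.7815) = 0.472.

0.472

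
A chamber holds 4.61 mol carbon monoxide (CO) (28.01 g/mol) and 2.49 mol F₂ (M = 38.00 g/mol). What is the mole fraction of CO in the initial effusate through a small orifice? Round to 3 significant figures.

0.683

Each component's effusion rate ∝ (its partial pressure)·(1/√M) ∝ n_i/√M_i.
Mole fraction of CO in the effusate = (n_CO/√M_CO) / (n_CO/√M_CO + n_F₂/√M_F₂)
= (4.61/√28.01) / (4.61/√28.01 + 2.49/√38.00) = 0.8711/(0.8711 + 0.4039) = 0.683.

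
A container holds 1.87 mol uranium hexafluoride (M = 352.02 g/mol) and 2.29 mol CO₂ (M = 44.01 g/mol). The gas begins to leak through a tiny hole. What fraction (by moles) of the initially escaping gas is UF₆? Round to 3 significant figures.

The effusion rate of species i is ∝ p_i/√M_i ∝ n_i/√M_i.
x_UF₆(eff) = (n_UF₆/√M_UF₆) / (n_UF₆/√M_UF₆ + n_CO₂/√M_CO₂)
= (1.87/√352.02) / (1.87/√352.02 + 2.29/√44.01) = 0.09967/(0.09967 + 0.3452) = 0.224.

0.224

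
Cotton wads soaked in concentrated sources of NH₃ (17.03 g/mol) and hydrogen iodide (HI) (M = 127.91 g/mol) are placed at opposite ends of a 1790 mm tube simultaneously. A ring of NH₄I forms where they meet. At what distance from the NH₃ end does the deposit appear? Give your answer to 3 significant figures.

Graham's law gives d_NH₃/d_HI = rate_NH₃/rate_HI = √(M_HI/M_NH₃) = √(127.91/17.03) = 2.741.
With d_NH₃ + d_HI = 1790 mm, d_HI = 1790/(1 + 2.741) = 478.5 mm.
d_NH₃ = 1790 − 478.5 = 1310 mm.

1310 mm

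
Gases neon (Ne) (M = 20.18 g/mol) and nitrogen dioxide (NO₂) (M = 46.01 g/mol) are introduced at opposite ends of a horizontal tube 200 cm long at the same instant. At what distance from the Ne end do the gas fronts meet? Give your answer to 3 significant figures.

120 cm

Graham's law gives d_Ne/d_NO₂ = rate_Ne/rate_NO₂ = √(M_NO₂/M_Ne) = √(46.01/20.18) = 1.510.
With d_Ne + d_NO₂ = 200 cm, d_NO₂ = 200/(1 + 1.510) = 79.68 cm.
d_Ne = 200 − 79.68 = 120 cm.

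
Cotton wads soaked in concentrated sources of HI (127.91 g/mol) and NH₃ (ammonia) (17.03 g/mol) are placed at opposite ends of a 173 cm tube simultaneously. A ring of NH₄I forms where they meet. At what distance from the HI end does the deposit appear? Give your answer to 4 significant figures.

46.25 cm

Graham's law gives d_HI/d_NH₃ = rate_HI/rate_NH₃ = √(M_NH₃/M_HI) = √(17.03/127.91) = 0.3649.
With d_HI + d_NH₃ = 173 cm, d_NH₃ = 173/(1 + 0.3649) = 126.8 cm.
d_HI = 173 − 126.8 = 46.25 cm.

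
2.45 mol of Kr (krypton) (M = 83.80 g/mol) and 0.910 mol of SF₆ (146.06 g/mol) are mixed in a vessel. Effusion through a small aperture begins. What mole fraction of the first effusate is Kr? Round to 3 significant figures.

0.780

Each component's effusion rate ∝ (its partial pressure)·(1/√M) ∝ n_i/√M_i.
Mole fraction of Kr in the effusate = (n_Kr/√M_Kr) / (n_Kr/√M_Kr + n_SF₆/√M_SF₆)
= (2.45/√83.80) / (2.45/√83.80 + 0.910/√146.06) = 0.2676/(0.2676 + 0.07530) = 0.780.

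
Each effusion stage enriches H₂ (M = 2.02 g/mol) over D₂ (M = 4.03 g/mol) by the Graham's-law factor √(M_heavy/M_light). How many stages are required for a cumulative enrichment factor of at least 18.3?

9

Per stage α = (4.03/2.02)^(1/2) = 1.99505^0.5, giving ln α = 0.3453.
Need α^N ≥ 18.3 ⇒ N ≥ ln(18.3) / ln α = 2.907 / 0.3453 = 8.42.
Minimum whole number of stages: N = 9.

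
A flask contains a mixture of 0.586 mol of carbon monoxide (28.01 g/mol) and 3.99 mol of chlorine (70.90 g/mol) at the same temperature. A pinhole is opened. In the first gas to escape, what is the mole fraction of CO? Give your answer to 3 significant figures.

The effusion rate of species i is ∝ p_i/√M_i ∝ n_i/√M_i.
So x_CO in the escaping gas = (n_CO/√M_CO) / Σ(n_i/√M_i)
= (0.586/√28.01) / (0.586/√28.01 + 3.99/√70.90) = 0.1107/(0.1107 + 0.4739) = 0.189.

0.189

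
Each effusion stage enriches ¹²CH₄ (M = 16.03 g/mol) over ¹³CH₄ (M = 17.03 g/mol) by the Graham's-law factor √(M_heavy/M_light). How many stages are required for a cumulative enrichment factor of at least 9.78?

76

Single-stage factor α = √(17.03/16.03), so ln α = ½ ln(1.06238) = 0.03026.
Need α^N ≥ 9.78 ⇒ N ≥ ln(9.78) / ln α = 2.280 / 0.03026 = 75.37.
So at least 76 stages are needed.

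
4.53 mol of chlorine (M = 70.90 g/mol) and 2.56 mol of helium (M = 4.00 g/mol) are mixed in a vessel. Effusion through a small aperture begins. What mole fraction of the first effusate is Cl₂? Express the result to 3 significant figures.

0.296

Effusion rate of each component ∝ n_i/√M_i (partial pressure × 1/√M).
x_Cl₂(eff) = (n_Cl₂/√M_Cl₂) / (n_Cl₂/√M_Cl₂ + n_He/√M_He)
= (4.53/√70.90) / (4.53/√70.90 + 2.56/√4.00) = 0.5380/(0.5380 + 1.280) = 0.296.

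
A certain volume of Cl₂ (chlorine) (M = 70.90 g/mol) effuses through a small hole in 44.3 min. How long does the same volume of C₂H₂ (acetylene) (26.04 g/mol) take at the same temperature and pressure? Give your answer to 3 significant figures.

From Graham's law, t_C₂H₂/t_Cl₂ = √(M_C₂H₂/M_Cl₂) = √(26.04/70.90) = √0.3673 = 0.6060.
So the time for C₂H₂ is 44.3 × 0.6060 = 26.8 min.

26.8 min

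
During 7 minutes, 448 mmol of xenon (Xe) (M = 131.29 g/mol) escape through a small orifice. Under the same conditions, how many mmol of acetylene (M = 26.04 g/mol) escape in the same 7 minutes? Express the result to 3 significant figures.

1010 mmol

By Graham's law, rate_C₂H₂/rate_Xe = √(M_Xe/M_C₂H₂) = √(131.29/26.04) = √5.042 = 2.245.
So the amount for C₂H₂ is 448 × 2.245 = 1010 mmol.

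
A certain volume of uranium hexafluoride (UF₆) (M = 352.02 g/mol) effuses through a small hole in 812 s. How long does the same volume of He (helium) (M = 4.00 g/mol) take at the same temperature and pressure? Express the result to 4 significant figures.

86.56 s

Using Graham's law: t_He/t_UF₆ = √(M_He/M_UF₆) = √(4.00/352.02) = √0.01136 = 0.1066.
So the time for He is 812 × 0.1066 = 86.56 s.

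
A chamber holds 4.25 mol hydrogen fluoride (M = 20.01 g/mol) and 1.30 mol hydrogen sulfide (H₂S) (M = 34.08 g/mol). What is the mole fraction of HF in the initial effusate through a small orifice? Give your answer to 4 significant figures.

The effusion rate of species i is ∝ p_i/√M_i ∝ n_i/√M_i.
So x_HF in the escaping gas = (n_HF/√M_HF) / Σ(n_i/√M_i)
= (4.25/√20.01) / (4.25/√20.01 + 1.30/√34.08) = 0.9501/(0.9501 + 0.2227) = 0.8101.

0.8101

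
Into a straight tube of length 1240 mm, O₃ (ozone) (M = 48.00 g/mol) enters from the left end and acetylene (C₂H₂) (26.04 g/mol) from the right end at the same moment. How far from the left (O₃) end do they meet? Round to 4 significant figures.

Graham's law gives d_O₃/d_C₂H₂ = rate_O₃/rate_C₂H₂ = √(M_C₂H₂/M_O₃) = √(26.04/48.00) = 0.7365.
With d_O₃ + d_C₂H₂ = 1240 mm, d_C₂H₂ = 1240/(1 + 0.7365) = 714.1 mm.
d_O₃ = 1240 − 714.1 = 525.9 mm.

525.9 mm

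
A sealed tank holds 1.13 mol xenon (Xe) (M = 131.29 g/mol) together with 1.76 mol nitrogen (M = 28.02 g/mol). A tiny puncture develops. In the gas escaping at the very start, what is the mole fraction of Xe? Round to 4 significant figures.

Effusion rate of each component ∝ n_i/√M_i (partial pressure × 1/√M).
x_Xe(eff) = (n_Xe/√M_Xe) / (n_Xe/√M_Xe + n_N₂/√M_N₂)
= (1.13/√131.29) / (1.13/√131.29 + 1.76/√28.02) = 0.09862/(0.09862 + 0.3325) = 0.2288.

0.2288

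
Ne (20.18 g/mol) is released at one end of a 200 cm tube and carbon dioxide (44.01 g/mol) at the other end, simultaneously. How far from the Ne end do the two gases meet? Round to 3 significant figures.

Graham's law gives d_Ne/d_CO₂ = rate_Ne/rate_CO₂ = √(M_CO₂/M_Ne) = √(44.01/20.18) = 1.477.
With d_Ne + d_CO₂ = 200 cm, d_CO₂ = 200/(1 + 1.477) = 80.75 cm.
d_Ne = 200 − 80.75 = 119 cm.

119 cm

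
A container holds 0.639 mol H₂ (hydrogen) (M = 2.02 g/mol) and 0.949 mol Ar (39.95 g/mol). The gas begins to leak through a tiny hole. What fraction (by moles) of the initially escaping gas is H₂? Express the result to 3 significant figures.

Each component's effusion rate ∝ (its partial pressure)·(1/√M) ∝ n_i/√M_i.
Mole fraction of H₂ in the effusate = (n_H₂/√M_H₂) / (n_H₂/√M_H₂ + n_Ar/√M_Ar)
= (0.639/√2.02) / (0.639/√2.02 + 0.949/√39.95) = 0.4496/(0.4496 + 0.1501) = 0.750.

0.750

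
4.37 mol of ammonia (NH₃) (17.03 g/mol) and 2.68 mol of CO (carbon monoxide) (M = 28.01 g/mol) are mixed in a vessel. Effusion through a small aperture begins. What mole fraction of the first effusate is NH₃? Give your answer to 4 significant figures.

Each component's effusion rate ∝ (its partial pressure)·(1/√M) ∝ n_i/√M_i.
Mole fraction of NH₃ in the effusate = (n_NH₃/√M_NH₃) / (n_NH₃/√M_NH₃ + n_CO/√M_CO)
= (4.37/√17.03) / (4.37/√17.03 + 2.68/√28.01) = 1.059/(1.059 + 0.5064) = 0.6765.

0.6765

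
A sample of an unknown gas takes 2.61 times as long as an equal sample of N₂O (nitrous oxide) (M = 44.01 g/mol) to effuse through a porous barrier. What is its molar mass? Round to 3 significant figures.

300 g/mol

Since effusion rate ∝ 1/√M, t_X/t_N₂O = √(M_X/M_N₂O).
2.61 = √(M_X/44.01)
M_X = 44.01 × 2.61² = 44.01 × 6.812 = 300 g/mol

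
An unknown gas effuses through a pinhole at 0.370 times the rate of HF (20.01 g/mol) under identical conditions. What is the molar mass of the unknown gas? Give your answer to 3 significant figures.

146 g/mol

Graham's law gives rate_X/rate_HF = √(M_HF/M_X).
0.370 = √(20.01/M_X)
M_X = 20.01 / 0.370² = 20.01 / 0.1369 = 146 g/mol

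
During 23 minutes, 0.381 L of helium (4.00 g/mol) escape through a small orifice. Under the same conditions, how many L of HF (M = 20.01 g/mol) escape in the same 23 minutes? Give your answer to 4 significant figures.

0.1703 L

By Graham's law, rate_HF/rate_He = √(M_He/M_HF) = √(4.00/20.01) = √0.1999 = 0.4471.
So the volume for HF is 0.381 × 0.4471 = 0.1703 L.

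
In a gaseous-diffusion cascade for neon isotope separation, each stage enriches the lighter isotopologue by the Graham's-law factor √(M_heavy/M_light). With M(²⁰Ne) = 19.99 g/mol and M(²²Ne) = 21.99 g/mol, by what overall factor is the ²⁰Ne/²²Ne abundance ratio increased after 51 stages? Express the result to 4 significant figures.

Overall factor = α^51 with α = √(21.99/19.99), i.e. (21.99/19.99)^(51/2).
= 1.10005^(51/2) = 11.38.

11.38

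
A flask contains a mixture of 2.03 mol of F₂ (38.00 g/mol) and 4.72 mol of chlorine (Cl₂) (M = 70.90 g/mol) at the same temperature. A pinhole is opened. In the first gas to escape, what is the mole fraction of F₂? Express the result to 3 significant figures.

Each component's effusion rate ∝ (its partial pressure)·(1/√M) ∝ n_i/√M_i.
So x_F₂ in the escaping gas = (n_F₂/√M_F₂) / Σ(n_i/√M_i)
= (2.03/√38.00) / (2.03/√38.00 + 4.72/√70.90) = 0.3293/(0.3293 + 0.5606) = 0.370.

0.370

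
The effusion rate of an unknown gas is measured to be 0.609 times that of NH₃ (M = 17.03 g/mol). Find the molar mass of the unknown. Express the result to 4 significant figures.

By Graham's law, rate_X/rate_NH₃ = √(M_NH₃/M_X).
0.609 = √(17.03/M_X)
M_X = 17.03 / 0.609² = 17.03 / 0.3709 = 45.92 g/mol

45.92 g/mol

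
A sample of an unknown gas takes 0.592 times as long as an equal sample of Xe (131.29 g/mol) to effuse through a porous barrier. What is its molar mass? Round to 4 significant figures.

46.01 g/mol

Using Graham's law: t_X/t_Xe = √(M_X/M_Xe).
0.592 = √(M_X/131.29)
M_X = 131.29 × 0.592² = 131.29 × 0.3505 = 46.01 g/mol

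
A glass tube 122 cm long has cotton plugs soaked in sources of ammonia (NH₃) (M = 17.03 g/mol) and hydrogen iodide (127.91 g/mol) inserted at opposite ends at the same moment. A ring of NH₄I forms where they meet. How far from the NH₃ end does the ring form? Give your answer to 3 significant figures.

89.4 cm

Graham's law gives d_NH₃/d_HI = rate_NH₃/rate_HI = √(M_HI/M_NH₃) = √(127.91/17.03) = 2.741.
With d_NH₃ + d_HI = 122 cm, d_HI = 122/(1 + 2.741) = 32.62 cm.
d_NH₃ = 122 − 32.62 = 89.4 cm.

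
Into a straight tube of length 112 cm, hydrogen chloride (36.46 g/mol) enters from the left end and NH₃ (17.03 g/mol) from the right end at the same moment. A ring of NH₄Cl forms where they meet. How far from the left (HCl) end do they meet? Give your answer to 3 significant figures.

Distances travelled in equal time are proportional to diffusion rates, so d_HCl/d_NH₃ = √(M_NH₃/M_HCl) = √(17.03/36.46) = 0.6834.
With d_HCl + d_NH₃ = 112 cm, d_NH₃ = 112/(1 + 0.6834) = 66.53 cm.
d_HCl = 112 − 66.53 = 45.5 cm.

45.5 cm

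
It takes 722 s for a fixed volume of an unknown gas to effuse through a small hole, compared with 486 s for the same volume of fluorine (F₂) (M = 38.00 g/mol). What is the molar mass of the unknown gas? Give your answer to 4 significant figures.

83.87 g/mol

Graham's law gives t_X/t_F₂ = √(M_X/M_F₂).
722/486 = 1.486 = √(M_X/38.00)
M_X = 38.00 × 1.486² = 38.00 × 2.207 = 83.87 g/mol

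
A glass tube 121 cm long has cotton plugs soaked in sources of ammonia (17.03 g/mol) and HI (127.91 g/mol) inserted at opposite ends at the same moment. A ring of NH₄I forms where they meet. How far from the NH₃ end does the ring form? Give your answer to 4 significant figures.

88.65 cm

Distances travelled in equal time are proportional to diffusion rates, so d_NH₃/d_HI = √(M_HI/M_NH₃) = √(127.91/17.03) = 2.741.
With d_NH₃ + d_HI = 121 cm, d_HI = 121/(1 + 2.741) = 32.35 cm.
d_NH₃ = 121 − 32.35 = 88.65 cm.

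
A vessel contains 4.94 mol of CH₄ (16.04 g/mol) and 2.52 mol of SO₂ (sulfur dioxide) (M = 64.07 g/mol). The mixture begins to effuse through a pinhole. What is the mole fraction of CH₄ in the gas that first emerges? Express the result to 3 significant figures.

The effusion rate of species i is ∝ p_i/√M_i ∝ n_i/√M_i.
Mole fraction of CH₄ in the effusate = (n_CH₄/√M_CH₄) / (n_CH₄/√M_CH₄ + n_SO₂/√M_SO₂)
= (4.94/√16.04) / (4.94/√16.04 + 2.52/√64.07) = 1.233/(1.233 + 0.3148) = 0.797.

0.797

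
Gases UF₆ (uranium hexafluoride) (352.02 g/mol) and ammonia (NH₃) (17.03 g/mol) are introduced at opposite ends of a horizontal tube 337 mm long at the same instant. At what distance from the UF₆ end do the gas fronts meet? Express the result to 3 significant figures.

The fronts meet when d_UF₆ + d_NH₃ = L with d_UF₆/d_NH₃ = √(M_NH₃/M_UF₆) (Graham's law). Here √(M_NH₃/M_UF₆) = √(17.03/352.02) = 0.2199.
With d_UF₆ + d_NH₃ = 337 mm, d_NH₃ = 337/(1 + 0.2199) = 276.2 mm.
d_UF₆ = 337 − 276.2 = 60.8 mm.

60.8 mm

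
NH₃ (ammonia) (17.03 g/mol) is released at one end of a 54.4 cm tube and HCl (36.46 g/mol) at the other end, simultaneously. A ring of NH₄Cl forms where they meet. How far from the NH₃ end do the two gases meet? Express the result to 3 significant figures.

32.3 cm

Distances travelled in equal time are proportional to diffusion rates, so d_NH₃/d_HCl = √(M_HCl/M_NH₃) = √(36.46/17.03) = 1.463.
With d_NH₃ + d_HCl = 54.4 cm, d_HCl = 54.4/(1 + 1.463) = 22.09 cm.
d_NH₃ = 54.4 − 22.09 = 32.3 cm.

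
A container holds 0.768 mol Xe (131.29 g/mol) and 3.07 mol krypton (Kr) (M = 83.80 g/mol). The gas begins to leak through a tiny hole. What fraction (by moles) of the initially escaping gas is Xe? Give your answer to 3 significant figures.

The effusion rate of species i is ∝ p_i/√M_i ∝ n_i/√M_i.
Mole fraction of Xe in the effusate = (n_Xe/√M_Xe) / (n_Xe/√M_Xe + n_Kr/√M_Kr)
= (0.768/√131.29) / (0.768/√131.29 + 3.07/√83.80) = 0.06703/(0.06703 + 0.3354) = 0.167.

0.167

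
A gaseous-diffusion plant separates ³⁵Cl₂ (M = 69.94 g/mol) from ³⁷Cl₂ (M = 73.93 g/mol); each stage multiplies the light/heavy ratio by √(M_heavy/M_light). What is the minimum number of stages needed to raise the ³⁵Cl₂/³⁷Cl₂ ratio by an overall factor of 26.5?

Single-stage factor α = √(73.93/69.94), so ln α = ½ ln(1.05705) = 0.02774.
Need α^N ≥ 26.5 ⇒ N ≥ ln(26.5) / ln α = 3.277 / 0.02774 = 118.14.
Rounding up, N = 119 stages.

119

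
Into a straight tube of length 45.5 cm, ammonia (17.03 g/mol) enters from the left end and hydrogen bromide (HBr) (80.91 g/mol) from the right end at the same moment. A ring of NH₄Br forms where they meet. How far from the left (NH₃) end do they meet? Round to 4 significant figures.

31.19 cm

The fronts meet when d_NH₃ + d_HBr = L with d_NH₃/d_HBr = √(M_HBr/M_NH₃) (Graham's law). Here √(M_HBr/M_NH₃) = √(80.91/17.03) = 2.180.
With d_NH₃ + d_HBr = 45.5 cm, d_HBr = 45.5/(1 + 2.180) = 14.31 cm.
d_NH₃ = 45.5 − 14.31 = 31.19 cm.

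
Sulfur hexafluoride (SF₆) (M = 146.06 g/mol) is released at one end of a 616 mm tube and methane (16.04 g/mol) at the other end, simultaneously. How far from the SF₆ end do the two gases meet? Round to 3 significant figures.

153 mm

The fronts meet when d_SF₆ + d_CH₄ = L with d_SF₆/d_CH₄ = √(M_CH₄/M_SF₆) (Graham's law). Here √(M_CH₄/M_SF₆) = √(16.04/146.06) = 0.3314.
With d_SF₆ + d_CH₄ = 616 mm, d_CH₄ = 616/(1 + 0.3314) = 462.7 mm.
d_SF₆ = 616 − 462.7 = 153 mm.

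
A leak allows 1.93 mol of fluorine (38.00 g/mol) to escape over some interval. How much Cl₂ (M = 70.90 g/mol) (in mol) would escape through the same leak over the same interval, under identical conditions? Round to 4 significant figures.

By Graham's law, rate_Cl₂/rate_F₂ = √(M_F₂/M_Cl₂) = √(38.00/70.90) = √0.5360 = 0.7321.
So the amount for Cl₂ is 1.93 × 0.7321 = 1.413 mol.

1.413 mol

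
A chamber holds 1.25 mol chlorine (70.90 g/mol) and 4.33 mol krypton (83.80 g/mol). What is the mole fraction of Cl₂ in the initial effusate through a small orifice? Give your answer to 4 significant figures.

0.2389

The effusion rate of species i is ∝ p_i/√M_i ∝ n_i/√M_i.
So x_Cl₂ in the escaping gas = (n_Cl₂/√M_Cl₂) / Σ(n_i/√M_i)
= (1.25/√70.90) / (1.25/√70.90 + 4.33/√83.80) = 0.1485/(0.1485 + 0.4730) = 0.2389.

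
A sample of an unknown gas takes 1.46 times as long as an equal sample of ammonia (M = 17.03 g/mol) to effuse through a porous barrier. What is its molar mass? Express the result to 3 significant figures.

36.3 g/mol

Graham's law gives t_X/t_NH₃ = √(M_X/M_NH₃).
1.46 = √(M_X/17.03)
M_X = 17.03 × 1.46² = 17.03 × 2.132 = 36.3 g/mol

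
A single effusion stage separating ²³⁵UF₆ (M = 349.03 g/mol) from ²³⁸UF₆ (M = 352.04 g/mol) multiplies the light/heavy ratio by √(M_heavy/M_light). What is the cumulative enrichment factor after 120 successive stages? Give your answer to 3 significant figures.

1.67

The single-stage factor is √(M_heavy/M_light), so 120 stages give [√(352.04/349.03)]^120 = (352.04/349.03)^(120/2).
= 1.00862^60 = 1.67.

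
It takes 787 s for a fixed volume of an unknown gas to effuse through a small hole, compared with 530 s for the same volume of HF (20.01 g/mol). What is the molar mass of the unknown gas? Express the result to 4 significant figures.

44.12 g/mol

By Graham's law, t_X/t_HF = √(M_X/M_HF).
787/530 = 1.485 = √(M_X/20.01)
M_X = 20.01 × 1.485² = 20.01 × 2.205 = 44.12 g/mol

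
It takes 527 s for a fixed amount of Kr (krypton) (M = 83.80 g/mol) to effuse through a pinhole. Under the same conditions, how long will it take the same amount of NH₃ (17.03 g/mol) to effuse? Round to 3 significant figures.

Since effusion rate ∝ 1/√M, t_NH₃/t_Kr = √(M_NH₃/M_Kr) = √(17.03/83.80) = √0.2032 = 0.4508.
So the time for NH₃ is 527 × 0.4508 = 238 s.

238 s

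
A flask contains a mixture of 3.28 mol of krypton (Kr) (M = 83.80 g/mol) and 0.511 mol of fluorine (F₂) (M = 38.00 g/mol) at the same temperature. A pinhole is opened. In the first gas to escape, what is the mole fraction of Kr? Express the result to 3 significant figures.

0.812

The effusion rate of species i is ∝ p_i/√M_i ∝ n_i/√M_i.
Mole fraction of Kr in the effusate = (n_Kr/√M_Kr) / (n_Kr/√M_Kr + n_F₂/√M_F₂)
= (3.28/√83.80) / (3.28/√83.80 + 0.511/√38.00) = 0.3583/(0.3583 + 0.08290) = 0.812.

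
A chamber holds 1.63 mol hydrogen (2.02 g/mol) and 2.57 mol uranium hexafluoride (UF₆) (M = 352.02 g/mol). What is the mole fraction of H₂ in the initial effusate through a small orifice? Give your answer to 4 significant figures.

0.8933

Effusion rate of each component ∝ n_i/√M_i (partial pressure × 1/√M).
So x_H₂ in the escaping gas = (n_H₂/√M_H₂) / Σ(n_i/√M_i)
= (1.63/√2.02) / (1.63/√2.02 + 2.57/√352.02) = 1.147/(1.147 + 0.1370) = 0.8933.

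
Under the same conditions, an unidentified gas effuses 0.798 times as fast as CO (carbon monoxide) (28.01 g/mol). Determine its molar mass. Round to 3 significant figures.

44.0 g/mol

By Graham's law, rate_X/rate_CO = √(M_CO/M_X).
0.798 = √(28.01/M_X)
M_X = 28.01 / 0.798² = 28.01 / 0.6368 = 44.0 g/mol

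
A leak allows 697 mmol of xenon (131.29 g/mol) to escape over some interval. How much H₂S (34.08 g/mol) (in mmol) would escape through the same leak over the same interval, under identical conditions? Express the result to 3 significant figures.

1370 mmol

From Graham's law, rate_H₂S/rate_Xe = √(M_Xe/M_H₂S) = √(131.29/34.08) = √3.852 = 1.963.
So the amount for H₂S is 697 × 1.963 = 1370 mmol.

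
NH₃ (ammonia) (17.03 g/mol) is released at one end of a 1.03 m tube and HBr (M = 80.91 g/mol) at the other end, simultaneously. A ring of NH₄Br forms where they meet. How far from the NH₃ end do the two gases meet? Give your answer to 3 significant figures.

The fronts meet when d_NH₃ + d_HBr = L with d_NH₃/d_HBr = √(M_HBr/M_NH₃) (Graham's law). Here √(M_HBr/M_NH₃) = √(80.91/17.03) = 2.180.
With d_NH₃ + d_HBr = 1.03 m, d_HBr = 1.03/(1 + 2.180) = 0.3239 m.
d_NH₃ = 1.03 − 0.3239 = 0.706 m.

0.706 m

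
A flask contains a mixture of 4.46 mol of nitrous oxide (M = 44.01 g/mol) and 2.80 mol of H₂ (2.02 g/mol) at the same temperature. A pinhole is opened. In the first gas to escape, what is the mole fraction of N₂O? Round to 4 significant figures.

Each component's effusion rate ∝ (its partial pressure)·(1/√M) ∝ n_i/√M_i.
So x_N₂O in the escaping gas = (n_N₂O/√M_N₂O) / Σ(n_i/√M_i)
= (4.46/√44.01) / (4.46/√44.01 + 2.80/√2.02) = 0.6723/(0.6723 + 1.970) = 0.2544.

0.2544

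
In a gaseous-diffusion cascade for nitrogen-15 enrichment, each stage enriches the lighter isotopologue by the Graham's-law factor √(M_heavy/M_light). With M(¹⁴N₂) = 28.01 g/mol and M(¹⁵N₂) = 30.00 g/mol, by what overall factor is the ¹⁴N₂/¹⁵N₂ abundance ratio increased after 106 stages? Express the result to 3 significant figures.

38.0

The single-stage factor is √(M_heavy/M_light), so 106 stages give [√(30.00/28.01)]^106 = (30.00/28.01)^(106/2).
= 1.07105^53 = 38.0.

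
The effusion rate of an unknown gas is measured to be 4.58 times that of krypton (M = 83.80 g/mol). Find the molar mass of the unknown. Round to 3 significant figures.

Graham's law gives rate_X/rate_Kr = √(M_Kr/M_X).
4.58 = √(83.80/M_X)
M_X = 83.80 / 4.58² = 83.80 / 20.98 = 3.99 g/mol

3.99 g/mol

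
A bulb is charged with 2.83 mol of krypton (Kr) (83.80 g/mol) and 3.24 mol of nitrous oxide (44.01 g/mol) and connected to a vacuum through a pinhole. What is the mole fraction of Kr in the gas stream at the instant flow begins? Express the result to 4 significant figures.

0.3876

The effusion rate of species i is ∝ p_i/√M_i ∝ n_i/√M_i.
So x_Kr in the escaping gas = (n_Kr/√M_Kr) / Σ(n_i/√M_i)
= (2.83/√83.80) / (2.83/√83.80 + 3.24/√44.01) = 0.3091/(0.3091 + 0.4884) = 0.3876.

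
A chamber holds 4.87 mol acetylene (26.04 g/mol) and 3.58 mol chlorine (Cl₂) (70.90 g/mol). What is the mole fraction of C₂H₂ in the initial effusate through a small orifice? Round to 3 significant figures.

Rate_i ∝ x_i/√M_i (Graham's law weighted by mole fraction), so the effusate composition follows n_i/√M_i.
Mole fraction of C₂H₂ in the effusate = (n_C₂H₂/√M_C₂H₂) / (n_C₂H₂/√M_C₂H₂ + n_Cl₂/√M_Cl₂)
= (4.87/√26.04) / (4.87/√26.04 + 3.58/√70.90) = 0.9544/(0.9544 + 0.4252) = 0.692.

0.692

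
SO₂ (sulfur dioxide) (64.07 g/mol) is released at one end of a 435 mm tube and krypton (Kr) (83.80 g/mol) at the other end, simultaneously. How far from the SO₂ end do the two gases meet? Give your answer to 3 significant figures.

Distances travelled in equal time are proportional to diffusion rates, so d_SO₂/d_Kr = √(M_Kr/M_SO₂) = √(83.80/64.07) = 1.144.
With d_SO₂ + d_Kr = 435 mm, d_Kr = 435/(1 + 1.144) = 202.9 mm.
d_SO₂ = 435 − 202.9 = 232 mm.

232 mm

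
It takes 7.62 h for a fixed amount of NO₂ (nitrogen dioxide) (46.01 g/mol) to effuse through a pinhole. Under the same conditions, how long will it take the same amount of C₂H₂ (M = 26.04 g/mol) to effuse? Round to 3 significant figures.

5.73 h

By Graham's law, t_C₂H₂/t_NO₂ = √(M_C₂H₂/M_NO₂) = √(26.04/46.01) = √0.5660 = 0.7523.
So the time for C₂H₂ is 7.62 × 0.7523 = 5.73 h.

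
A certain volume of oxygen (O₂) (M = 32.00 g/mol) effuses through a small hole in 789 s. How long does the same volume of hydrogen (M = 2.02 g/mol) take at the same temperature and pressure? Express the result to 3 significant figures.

198 s

From Graham's law, t_H₂/t_O₂ = √(M_H₂/M_O₂) = √(2.02/32.00) = √0.06313 = 0.2512.
So the time for H₂ is 789 × 0.2512 = 198 s.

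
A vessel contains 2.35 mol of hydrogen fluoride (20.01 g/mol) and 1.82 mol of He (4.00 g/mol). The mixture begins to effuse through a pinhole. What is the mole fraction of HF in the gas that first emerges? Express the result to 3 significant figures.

0.366

Each component's effusion rate ∝ (its partial pressure)·(1/√M) ∝ n_i/√M_i.
x_HF(eff) = (n_HF/√M_HF) / (n_HF/√M_HF + n_He/√M_He)
= (2.35/√20.01) / (2.35/√20.01 + 1.82/√4.00) = 0.5253/(0.5253 + 0.9100) = 0.366.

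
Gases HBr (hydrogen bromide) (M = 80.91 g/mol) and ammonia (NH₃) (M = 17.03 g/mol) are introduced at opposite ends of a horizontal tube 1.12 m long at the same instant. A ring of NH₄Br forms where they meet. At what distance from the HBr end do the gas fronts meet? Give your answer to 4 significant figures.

0.3522 m

In equal time, each gas travels a distance ∝ its rate ∝ 1/√M, so d_HBr/d_NH₃ = √(M_NH₃/M_HBr) = √(17.03/80.91) = 0.4588.
With d_HBr + d_NH₃ = 1.12 m, d_NH₃ = 1.12/(1 + 0.4588) = 0.7678 m.
d_HBr = 1.12 − 0.7678 = 0.3522 m.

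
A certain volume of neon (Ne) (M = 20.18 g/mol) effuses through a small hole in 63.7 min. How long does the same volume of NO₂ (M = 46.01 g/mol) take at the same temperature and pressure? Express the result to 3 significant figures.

Graham's law gives t_NO₂/t_Ne = √(M_NO₂/M_Ne) = √(46.01/20.18) = √2.280 = 1.510.
So the time for NO₂ is 63.7 × 1.510 = 96.2 min.

96.2 min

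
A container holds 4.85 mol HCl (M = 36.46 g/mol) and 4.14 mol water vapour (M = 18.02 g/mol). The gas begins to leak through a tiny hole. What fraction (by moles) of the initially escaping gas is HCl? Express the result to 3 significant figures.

The effusion rate of species i is ∝ p_i/√M_i ∝ n_i/√M_i.
x_HCl(eff) = (n_HCl/√M_HCl) / (n_HCl/√M_HCl + n_H₂O/√M_H₂O)
= (4.85/√36.46) / (4.85/√36.46 + 4.14/√18.02) = 0.8032/(0.8032 + 0.9753) = 0.452.

0.452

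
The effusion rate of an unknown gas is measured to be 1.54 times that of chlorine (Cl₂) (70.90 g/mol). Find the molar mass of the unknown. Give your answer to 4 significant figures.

29.90 g/mol

Graham's law gives rate_X/rate_Cl₂ = √(M_Cl₂/M_X).
1.54 = √(70.90/M_X)
M_X = 70.90 / 1.54² = 70.90 / 2.372 = 29.90 g/mol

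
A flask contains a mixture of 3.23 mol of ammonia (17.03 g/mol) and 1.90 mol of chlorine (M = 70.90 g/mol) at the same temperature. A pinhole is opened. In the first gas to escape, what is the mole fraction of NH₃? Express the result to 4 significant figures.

Rate_i ∝ x_i/√M_i (Graham's law weighted by mole fraction), so the effusate composition follows n_i/√M_i.
x_NH₃(eff) = (n_NH₃/√M_NH₃) / (n_NH₃/√M_NH₃ + n_Cl₂/√M_Cl₂)
= (3.23/√17.03) / (3.23/√17.03 + 1.90/√70.90) = 0.7827/(0.7827 + 0.2256) = 0.7762.

0.7762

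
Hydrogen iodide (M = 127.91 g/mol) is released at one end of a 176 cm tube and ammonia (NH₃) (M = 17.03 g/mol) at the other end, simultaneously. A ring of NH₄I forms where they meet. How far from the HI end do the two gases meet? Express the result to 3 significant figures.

In equal time, each gas travels a distance ∝ its rate ∝ 1/√M, so d_HI/d_NH₃ = √(M_NH₃/M_HI) = √(17.03/127.91) = 0.3649.
With d_HI + d_NH₃ = 176 cm, d_NH₃ = 176/(1 + 0.3649) = 128.9 cm.
d_HI = 176 − 128.9 = 47.1 cm.

47.1 cm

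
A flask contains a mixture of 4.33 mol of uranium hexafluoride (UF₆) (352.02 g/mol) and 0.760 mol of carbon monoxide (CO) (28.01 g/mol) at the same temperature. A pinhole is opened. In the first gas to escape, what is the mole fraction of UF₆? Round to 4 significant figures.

Rate_i ∝ x_i/√M_i (Graham's law weighted by mole fraction), so the effusate composition follows n_i/√M_i.
Mole fraction of UF₆ in the effusate = (n_UF₆/√M_UF₆) / (n_UF₆/√M_UF₆ + n_CO/√M_CO)
= (4.33/√352.02) / (4.33/√352.02 + 0.760/√28.01) = 0.2308/(0.2308 + 0.1436) = 0.6164.

0.6164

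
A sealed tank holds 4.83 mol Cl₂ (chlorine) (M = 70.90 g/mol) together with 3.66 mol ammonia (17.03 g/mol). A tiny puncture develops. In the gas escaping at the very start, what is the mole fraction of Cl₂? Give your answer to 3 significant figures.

0.393

Rate_i ∝ x_i/√M_i (Graham's law weighted by mole fraction), so the effusate composition follows n_i/√M_i.
Mole fraction of Cl₂ in the effusate = (n_Cl₂/√M_Cl₂) / (n_Cl₂/√M_Cl₂ + n_NH₃/√M_NH₃)
= (4.83/√70.90) / (4.83/√70.90 + 3.66/√17.03) = 0.5736/(0.5736 + 0.8869) = 0.393.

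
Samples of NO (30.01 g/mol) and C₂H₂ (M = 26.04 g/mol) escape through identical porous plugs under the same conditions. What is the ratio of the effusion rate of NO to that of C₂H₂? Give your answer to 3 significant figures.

Using Graham's law: rate_NO/rate_C₂H₂ = √(M_C₂H₂/M_NO) = √(26.04/30.01) = √0.8677 = 0.932.

0.932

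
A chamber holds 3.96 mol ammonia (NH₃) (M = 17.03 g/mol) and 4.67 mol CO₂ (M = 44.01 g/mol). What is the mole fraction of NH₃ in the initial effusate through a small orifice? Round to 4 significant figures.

0.5768

Rate_i ∝ x_i/√M_i (Graham's law weighted by mole fraction), so the effusate composition follows n_i/√M_i.
Mole fraction of NH₃ in the effusate = (n_NH₃/√M_NH₃) / (n_NH₃/√M_NH₃ + n_CO₂/√M_CO₂)
= (3.96/√17.03) / (3.96/√17.03 + 4.67/√44.01) = 0.9596/(0.9596 + 0.7039) = 0.5768.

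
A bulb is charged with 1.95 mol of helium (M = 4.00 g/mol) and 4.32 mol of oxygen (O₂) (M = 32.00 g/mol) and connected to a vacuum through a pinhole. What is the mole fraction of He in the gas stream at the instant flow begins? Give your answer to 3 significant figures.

Each component's effusion rate ∝ (its partial pressure)·(1/√M) ∝ n_i/√M_i.
Mole fraction of He in the effusate = (n_He/√M_He) / (n_He/√M_He + n_O₂/√M_O₂)
= (1.95/√4.00) / (1.95/√4.00 + 4.32/√32.00) = 0.9750/(0.9750 + 0.7637) = 0.561.

0.561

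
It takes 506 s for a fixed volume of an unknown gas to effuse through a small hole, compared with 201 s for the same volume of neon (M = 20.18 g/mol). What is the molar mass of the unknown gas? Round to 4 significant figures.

By Graham's law, t_X/t_Ne = √(M_X/M_Ne).
506/201 = 2.517 = √(M_X/20.18)
M_X = 20.18 × 2.517² = 20.18 × 6.337 = 127.9 g/mol

127.9 g/mol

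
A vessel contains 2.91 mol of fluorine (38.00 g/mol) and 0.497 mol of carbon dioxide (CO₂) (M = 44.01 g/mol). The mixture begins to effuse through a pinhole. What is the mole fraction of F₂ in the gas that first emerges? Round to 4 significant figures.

0.8630

Effusion rate of each component ∝ n_i/√M_i (partial pressure × 1/√M).
Mole fraction of F₂ in the effusate = (n_F₂/√M_F₂) / (n_F₂/√M_F₂ + n_CO₂/√M_CO₂)
= (2.91/√38.00) / (2.91/√38.00 + 0.497/√44.01) = 0.4721/(0.4721 + 0.07492) = 0.8630.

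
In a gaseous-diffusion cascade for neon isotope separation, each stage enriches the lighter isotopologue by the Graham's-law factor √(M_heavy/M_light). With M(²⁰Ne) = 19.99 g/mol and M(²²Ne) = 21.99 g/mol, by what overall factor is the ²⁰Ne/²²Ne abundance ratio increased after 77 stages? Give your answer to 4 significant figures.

Each stage multiplies the ratio by α = √(21.99/19.99), so after 77 stages the overall factor is α^77 = (21.99/19.99)^(77/2).
= 1.10005^(77/2) = 39.30.

39.30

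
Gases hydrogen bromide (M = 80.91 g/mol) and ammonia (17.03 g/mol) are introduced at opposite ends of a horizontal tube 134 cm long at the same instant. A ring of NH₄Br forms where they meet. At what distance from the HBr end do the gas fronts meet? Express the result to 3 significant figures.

42.1 cm

Graham's law gives d_HBr/d_NH₃ = rate_HBr/rate_NH₃ = √(M_NH₃/M_HBr) = √(17.03/80.91) = 0.4588.
With d_HBr + d_NH₃ = 134 cm, d_NH₃ = 134/(1 + 0.4588) = 91.86 cm.
d_HBr = 134 − 91.86 = 42.1 cm.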